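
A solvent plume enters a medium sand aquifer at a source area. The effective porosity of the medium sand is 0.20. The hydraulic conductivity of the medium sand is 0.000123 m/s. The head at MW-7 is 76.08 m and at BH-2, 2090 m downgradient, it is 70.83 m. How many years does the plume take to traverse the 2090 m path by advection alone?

Convert K: 0.000123 m/s × 86400 = 10.63 m/day.
Hydraulic gradient i = (76.08 − 70.83) / 2090 = 5.25 / 2090 = 0.002512.
Darcy flux q = K · i = 10.63 × 0.002512 = 0.02670 m/day.
Seepage velocity v = q / n_e = 0.02670 / 0.20 = 0.1335 m/day.
Travel time t = L / v = 2090 / 0.1335 = 15658 days = 42.87 years.

42.9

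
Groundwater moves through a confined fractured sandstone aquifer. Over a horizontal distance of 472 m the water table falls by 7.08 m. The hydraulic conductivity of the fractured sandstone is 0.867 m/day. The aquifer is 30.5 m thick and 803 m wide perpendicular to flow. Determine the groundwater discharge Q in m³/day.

Cross-sectional area A = 803 × 30.5 = 24492 m².
Hydraulic gradient i = Δh / L = 7.08 / 472 = 0.01500.
Darcy's law: Q = K · A · i = 0.8670 × 24492 × 0.01500 = 318.5 m³/day.

319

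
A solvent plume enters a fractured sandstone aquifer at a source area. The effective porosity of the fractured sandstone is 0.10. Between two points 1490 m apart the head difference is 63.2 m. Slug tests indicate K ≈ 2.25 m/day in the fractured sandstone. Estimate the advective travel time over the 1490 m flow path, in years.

Hydraulic gradient i = Δh / L = 63.2 / 1490 = 0.04242.
Darcy flux q = K · i = 2.250 × 0.04242 = 0.09544 m/day.
Seepage velocity v = q / n_e = 0.09544 / 0.10 = 0.9544 m/day.
Travel time t = L / v = 1490 / 0.9544 = 1561 days = 4.274 years.

4.27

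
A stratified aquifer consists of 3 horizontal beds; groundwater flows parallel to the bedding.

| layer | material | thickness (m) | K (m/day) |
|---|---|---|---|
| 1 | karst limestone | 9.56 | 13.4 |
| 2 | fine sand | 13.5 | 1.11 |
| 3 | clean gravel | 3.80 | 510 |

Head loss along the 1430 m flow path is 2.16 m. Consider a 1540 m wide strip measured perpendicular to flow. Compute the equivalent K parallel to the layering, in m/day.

77.5

Flow is parallel to layering, so each bed carries its own Darcy discharge and the transmissivities add.
Σ(K_i·b_i) = 13.4×9.56 + 1.11×13.5 + 510×3.80 = 2081 m²/day.
Total thickness b = 26.86 m, so K_eq = Σ(K_i·b_i)/b = 77.48 m/day.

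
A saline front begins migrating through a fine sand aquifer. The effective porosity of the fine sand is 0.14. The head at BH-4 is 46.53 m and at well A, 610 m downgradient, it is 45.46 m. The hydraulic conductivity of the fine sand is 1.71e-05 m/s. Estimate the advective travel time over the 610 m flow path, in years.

90.2

Convert K: 1.71e-05 m/s × 86400 = 1.477 m/day.
Hydraulic gradient i = (46.53 − 45.46) / 610 = 1.07 / 610 = 0.001754.
Darcy flux q = K · i = 1.477 × 0.001754 = 0.002592 m/day.
Seepage velocity v = q / n_e = 0.002592 / 0.14 = 0.01851 m/day.
Travel time t = L / v = 610 / 0.01851 = 32953 days = 90.22 years.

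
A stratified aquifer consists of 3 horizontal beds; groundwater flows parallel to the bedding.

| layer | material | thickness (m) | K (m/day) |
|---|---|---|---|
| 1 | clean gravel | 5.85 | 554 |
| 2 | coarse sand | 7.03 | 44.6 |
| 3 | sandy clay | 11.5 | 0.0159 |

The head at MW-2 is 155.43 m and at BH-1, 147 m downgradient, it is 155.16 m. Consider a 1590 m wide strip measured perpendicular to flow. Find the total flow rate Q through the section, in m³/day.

Flow is parallel to layering, so each bed carries its own Darcy discharge and the transmissivities add.
Σ(K_i·b_i) = 554×5.85 + 44.6×7.03 + 0.0159×11.5 = 3555 m²/day.
Hydraulic gradient i = (155.43 − 155.16) / 147 = 0.27 / 147 = 0.001837.
Q = Σ(K_i·b_i) · W · i = 3555 × 1590 × 0.001837 = 10381 m³/day.

10400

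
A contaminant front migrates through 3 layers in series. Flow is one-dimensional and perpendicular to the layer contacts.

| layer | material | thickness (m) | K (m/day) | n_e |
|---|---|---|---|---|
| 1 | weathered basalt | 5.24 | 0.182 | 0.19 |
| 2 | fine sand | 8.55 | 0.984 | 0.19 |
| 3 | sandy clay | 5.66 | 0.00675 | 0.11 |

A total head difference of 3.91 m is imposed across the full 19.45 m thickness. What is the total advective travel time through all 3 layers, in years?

With flow normal to the layers, continuity requires the same specific discharge q through every layer.
Σ(b_i/K_i) = 5.24/0.182 + 8.55/0.984 + 5.66/0.00675 = 876.0 d.
q = Δh / Σ(b_i/K_i) = 3.91 / 876.0 = 0.004463 m/day.
In each layer the seepage velocity is v_i = q/n_i, so the layer transit time is t_i = b_i·n_i / q:
  layer 1 (weathered basalt): t_1 = 5.24 × 0.19 / 0.004463 = 223.1 d
  layer 2 (fine sand): t_2 = 8.55 × 0.19 / 0.004463 = 364.0 d
  layer 3 (sandy clay): t_3 = 5.66 × 0.11 / 0.004463 = 139.5 d
Total t = Σ t_i = 726.5 days = 1.989 years.

1.99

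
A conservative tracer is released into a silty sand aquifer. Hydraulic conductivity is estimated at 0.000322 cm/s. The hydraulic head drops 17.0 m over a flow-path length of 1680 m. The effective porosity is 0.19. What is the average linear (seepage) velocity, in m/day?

Convert K: 0.000322 cm/s × 864 = 0.2782 m/day.
Hydraulic gradient i = Δh / L = 17.0 / 1680 = 0.01012.
Darcy flux q = K · i = 0.2782 × 0.01012 = 0.002815 m/day.
Seepage velocity v = q / n_e = 0.002815 / 0.19 = 0.01482 m/day.

0.0148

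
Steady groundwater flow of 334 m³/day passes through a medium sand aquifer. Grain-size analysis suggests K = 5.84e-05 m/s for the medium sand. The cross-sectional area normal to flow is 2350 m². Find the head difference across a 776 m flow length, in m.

21.9

Convert K: 5.84e-05 m/s × 86400 = 5.046 m/day.
From Q = K·A·i, i = Q / (K·A) = 334 / (5.046 × 2350) = 0.02817.
Head loss Δh = i · L = 0.02817 × 776 = 21.86 m.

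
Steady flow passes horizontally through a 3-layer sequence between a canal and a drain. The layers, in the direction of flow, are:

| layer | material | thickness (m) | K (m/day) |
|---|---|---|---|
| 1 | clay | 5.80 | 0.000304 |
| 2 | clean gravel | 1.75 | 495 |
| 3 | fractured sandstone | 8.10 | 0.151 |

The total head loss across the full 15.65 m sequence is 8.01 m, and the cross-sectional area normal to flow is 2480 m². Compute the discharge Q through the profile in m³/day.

1.04

Flow is perpendicular to layering, so the layers act in series and the equivalent K is the thickness-weighted harmonic mean.
Total thickness L = 5.80 + 1.75 + 8.10 = 15.65 m.
Σ(b_i/K_i) = 5.80/0.000304 + 1.75/495 + 8.10/0.151 = 19133 d.
K_eq = L / Σ(b_i/K_i) = 15.65 / 19133 = 0.0008180 m/day.
Q = K_eq · A · (Δh/L) = 0.0008180 × 2480 × (8.01/15.65) = 1.038 m³/day.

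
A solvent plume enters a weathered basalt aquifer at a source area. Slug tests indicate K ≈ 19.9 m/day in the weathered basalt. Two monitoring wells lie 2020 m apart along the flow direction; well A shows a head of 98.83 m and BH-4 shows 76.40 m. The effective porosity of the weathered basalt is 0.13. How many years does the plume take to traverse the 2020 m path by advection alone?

Hydraulic gradient i = (98.83 − 76.40) / 2020 = 22.43 / 2020 = 0.01110.
Darcy flux q = K · i = 19.90 × 0.01110 = 0.2210 m/day.
Seepage velocity v = q / n_e = 0.2210 / 0.13 = 1.700 m/day.
Travel time t = L / v = 2020 / 1.700 = 1188 days = 3.254 years.

3.25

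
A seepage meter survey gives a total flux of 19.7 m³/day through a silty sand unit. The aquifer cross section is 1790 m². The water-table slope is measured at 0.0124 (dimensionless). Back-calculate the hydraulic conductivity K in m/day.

0.888

Hydraulic gradient i = 0.0124.
From Q = K·A·i, K = Q / (A·i) = 19.7 / (1790 × 0.01240) = 0.8875 m/day.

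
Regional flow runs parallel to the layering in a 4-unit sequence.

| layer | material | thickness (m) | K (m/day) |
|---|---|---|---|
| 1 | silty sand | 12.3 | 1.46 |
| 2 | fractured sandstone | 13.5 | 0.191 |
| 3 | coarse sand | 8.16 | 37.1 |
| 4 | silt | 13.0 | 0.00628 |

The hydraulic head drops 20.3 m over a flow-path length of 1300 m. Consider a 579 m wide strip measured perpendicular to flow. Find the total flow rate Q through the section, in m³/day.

2920

Flow is parallel to layering, so each bed carries its own Darcy discharge and the transmissivities add.
Σ(K_i·b_i) = 1.46×12.3 + 0.191×13.5 + 37.1×8.16 + 0.00628×13.0 = 323.4 m²/day.
Hydraulic gradient i = Δh / L = 20.3 / 1300 = 0.01562.
Q = Σ(K_i·b_i) · W · i = 323.4 × 579 × 0.01562 = 2924 m³/day.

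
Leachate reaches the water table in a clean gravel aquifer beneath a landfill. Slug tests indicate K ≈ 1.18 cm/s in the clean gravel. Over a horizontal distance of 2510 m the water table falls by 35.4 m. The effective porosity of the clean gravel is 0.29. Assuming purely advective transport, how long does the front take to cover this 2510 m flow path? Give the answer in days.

Convert K: 1.18 cm/s × 864 = 1020 m/day.
Hydraulic gradient i = Δh / L = 35.4 / 2510 = 0.01410.
Darcy flux q = K · i = 1020 × 0.01410 = 14.38 m/day.
Seepage velocity v = q / n_e = 14.38 / 0.29 = 49.58 m/day.
Travel time t = L / v = 2510 / 49.58 = 50.62 days.

50.6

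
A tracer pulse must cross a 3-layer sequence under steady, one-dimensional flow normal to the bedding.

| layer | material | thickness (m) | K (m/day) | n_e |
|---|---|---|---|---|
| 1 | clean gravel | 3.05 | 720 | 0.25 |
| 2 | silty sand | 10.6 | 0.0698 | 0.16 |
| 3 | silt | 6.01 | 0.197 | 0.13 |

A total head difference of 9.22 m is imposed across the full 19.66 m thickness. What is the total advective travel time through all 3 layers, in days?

64.1

With flow normal to the layers, continuity requires the same specific discharge q through every layer.
Σ(b_i/K_i) = 3.05/720 + 10.6/0.0698 + 6.01/0.197 = 182.4 d.
q = Δh / Σ(b_i/K_i) = 9.22 / 182.4 = 0.05056 m/day.
In each layer the seepage velocity is v_i = q/n_i, so the layer transit time is t_i = b_i·n_i / q:
  layer 1 (clean gravel): t_1 = 3.05 × 0.25 / 0.05056 = 15.08 d
  layer 2 (silty sand): t_2 = 10.6 × 0.16 / 0.05056 = 33.55 d
  layer 3 (silt): t_3 = 6.01 × 0.13 / 0.05056 = 15.45 d
Total t = Σ t_i = 64.08 days.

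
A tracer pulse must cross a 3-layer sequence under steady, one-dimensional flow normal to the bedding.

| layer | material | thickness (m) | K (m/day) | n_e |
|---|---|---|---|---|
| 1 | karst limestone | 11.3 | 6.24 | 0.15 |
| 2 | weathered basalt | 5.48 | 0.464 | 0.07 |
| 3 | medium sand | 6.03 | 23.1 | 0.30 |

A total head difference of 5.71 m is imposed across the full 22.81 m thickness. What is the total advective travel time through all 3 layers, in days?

9.45

With flow normal to the layers, continuity requires the same specific discharge q through every layer.
Σ(b_i/K_i) = 11.3/6.24 + 5.48/0.464 + 6.03/23.1 = 13.88 d.
q = Δh / Σ(b_i/K_i) = 5.71 / 13.88 = 0.4113 m/day.
In each layer the seepage velocity is v_i = q/n_i, so the layer transit time is t_i = b_i·n_i / q:
  layer 1 (karst limestone): t_1 = 11.3 × 0.15 / 0.4113 = 4.121 d
  layer 2 (weathered basalt): t_2 = 5.48 × 0.07 / 0.4113 = 0.9326 d
  layer 3 (medium sand): t_3 = 6.03 × 0.30 / 0.4113 = 4.398 d
Total t = Σ t_i = 9.452 days.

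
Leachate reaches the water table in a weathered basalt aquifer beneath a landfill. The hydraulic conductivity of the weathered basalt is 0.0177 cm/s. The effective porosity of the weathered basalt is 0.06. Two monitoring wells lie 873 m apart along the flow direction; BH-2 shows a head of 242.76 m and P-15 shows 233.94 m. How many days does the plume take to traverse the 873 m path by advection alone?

Convert K: 0.0177 cm/s × 864 = 15.29 m/day.
Hydraulic gradient i = (242.76 − 233.94) / 873 = 8.82 / 873 = 0.01010.
Darcy flux q = K · i = 15.29 × 0.01010 = 0.1545 m/day.
Seepage velocity v = q / n_e = 0.1545 / 0.06 = 2.575 m/day.
Travel time t = L / v = 873 / 2.575 = 339.0 days.

339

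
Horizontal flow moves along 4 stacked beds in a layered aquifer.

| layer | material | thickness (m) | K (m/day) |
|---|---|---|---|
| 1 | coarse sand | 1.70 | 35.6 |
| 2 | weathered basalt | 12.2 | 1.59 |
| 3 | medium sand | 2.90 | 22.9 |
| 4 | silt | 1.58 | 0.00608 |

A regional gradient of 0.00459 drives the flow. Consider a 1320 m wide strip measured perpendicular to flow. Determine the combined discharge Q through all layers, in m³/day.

Flow is parallel to layering, so each bed carries its own Darcy discharge and the transmissivities add.
Σ(K_i·b_i) = 35.6×1.70 + 1.59×12.2 + 22.9×2.90 + 0.00608×1.58 = 146.3 m²/day.
Hydraulic gradient i = 0.00459.
Q = Σ(K_i·b_i) · W · i = 146.3 × 1320 × 0.004590 = 886.6 m³/day.

887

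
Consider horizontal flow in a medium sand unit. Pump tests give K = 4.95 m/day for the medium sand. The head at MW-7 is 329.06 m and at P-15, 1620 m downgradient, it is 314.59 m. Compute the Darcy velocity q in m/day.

Hydraulic gradient i = (329.06 − 314.59) / 1620 = 14.47 / 1620 = 0.008932.
Specific discharge q = K · i = 4.950 × 0.008932 = 0.04421 m/day.

0.0442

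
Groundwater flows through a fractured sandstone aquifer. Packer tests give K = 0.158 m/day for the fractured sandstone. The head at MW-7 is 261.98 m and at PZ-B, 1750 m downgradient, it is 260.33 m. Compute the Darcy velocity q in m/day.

0.000149

Hydraulic gradient i = (261.98 − 260.33) / 1750 = 1.65 / 1750 = 0.0009429.
Specific discharge q = K · i = 0.1580 × 0.0009429 = 0.0001490 m/day.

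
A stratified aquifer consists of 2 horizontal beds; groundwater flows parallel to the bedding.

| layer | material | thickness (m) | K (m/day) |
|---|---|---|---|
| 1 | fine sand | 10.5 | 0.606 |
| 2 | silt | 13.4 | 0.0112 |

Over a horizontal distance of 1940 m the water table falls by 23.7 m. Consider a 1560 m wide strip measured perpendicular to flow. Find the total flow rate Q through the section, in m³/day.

Flow is parallel to layering, so each bed carries its own Darcy discharge and the transmissivities add.
Σ(K_i·b_i) = 0.606×10.5 + 0.0112×13.4 = 6.513 m²/day.
Hydraulic gradient i = Δh / L = 23.7 / 1940 = 0.01222.
Q = Σ(K_i·b_i) · W · i = 6.513 × 1560 × 0.01222 = 124.1 m³/day.

124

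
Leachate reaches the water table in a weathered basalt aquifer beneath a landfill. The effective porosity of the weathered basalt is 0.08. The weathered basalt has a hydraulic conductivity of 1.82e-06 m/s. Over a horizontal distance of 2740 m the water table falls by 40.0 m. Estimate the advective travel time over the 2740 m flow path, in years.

Convert K: 1.82e-06 m/s × 86400 = 0.1572 m/day.
Hydraulic gradient i = Δh / L = 40.0 / 2740 = 0.01460.
Darcy flux q = K · i = 0.1572 × 0.01460 = 0.002296 m/day.
Seepage velocity v = q / n_e = 0.002296 / 0.08 = 0.02869 m/day.
Travel time t = L / v = 2740 / 0.02869 = 95487 days = 261.4 years.

261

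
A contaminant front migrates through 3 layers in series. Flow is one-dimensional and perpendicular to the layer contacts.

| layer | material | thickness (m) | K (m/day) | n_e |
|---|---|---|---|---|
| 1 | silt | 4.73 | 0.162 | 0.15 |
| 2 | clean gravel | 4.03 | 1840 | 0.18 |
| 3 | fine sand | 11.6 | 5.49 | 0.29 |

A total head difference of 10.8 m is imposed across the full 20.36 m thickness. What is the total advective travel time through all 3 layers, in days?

With flow normal to the layers, continuity requires the same specific discharge q through every layer.
Σ(b_i/K_i) = 4.73/0.162 + 4.03/1840 + 11.6/5.49 = 31.31 d.
q = Δh / Σ(b_i/K_i) = 10.8 / 31.31 = 0.3449 m/day.
In each layer the seepage velocity is v_i = q/n_i, so the layer transit time is t_i = b_i·n_i / q:
  layer 1 (silt): t_1 = 4.73 × 0.15 / 0.3449 = 2.057 d
  layer 2 (clean gravel): t_2 = 4.03 × 0.18 / 0.3449 = 2.103 d
  layer 3 (fine sand): t_3 = 11.6 × 0.29 / 0.3449 = 9.753 d
Total t = Σ t_i = 13.91 days.

13.9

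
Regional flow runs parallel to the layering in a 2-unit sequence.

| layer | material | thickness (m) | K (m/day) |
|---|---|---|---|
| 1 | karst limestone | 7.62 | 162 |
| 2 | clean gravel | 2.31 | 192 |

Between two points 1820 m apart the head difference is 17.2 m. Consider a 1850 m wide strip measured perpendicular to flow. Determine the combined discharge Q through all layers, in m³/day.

29300

Flow is parallel to layering, so each bed carries its own Darcy discharge and the transmissivities add.
Σ(K_i·b_i) = 162×7.62 + 192×2.31 = 1678 m²/day.
Hydraulic gradient i = Δh / L = 17.2 / 1820 = 0.009451.
Q = Σ(K_i·b_i) · W · i = 1678 × 1850 × 0.009451 = 29337 m³/day.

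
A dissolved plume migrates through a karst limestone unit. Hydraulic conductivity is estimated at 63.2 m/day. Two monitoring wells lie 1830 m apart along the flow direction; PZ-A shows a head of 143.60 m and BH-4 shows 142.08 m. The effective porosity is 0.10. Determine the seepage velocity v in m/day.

0.525

Hydraulic gradient i = (143.60 − 142.08) / 1830 = 1.52 / 1830 = 0.0008306.
Darcy flux q = K · i = 63.20 × 0.0008306 = 0.05249 m/day.
Seepage velocity v = q / n_e = 0.05249 / 0.10 = 0.5249 m/day.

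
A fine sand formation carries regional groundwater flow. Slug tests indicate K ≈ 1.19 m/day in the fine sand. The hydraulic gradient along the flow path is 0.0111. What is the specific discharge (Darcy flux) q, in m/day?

Hydraulic gradient i = 0.0111.
Specific discharge q = K · i = 1.190 × 0.01110 = 0.01321 m/day.

0.0132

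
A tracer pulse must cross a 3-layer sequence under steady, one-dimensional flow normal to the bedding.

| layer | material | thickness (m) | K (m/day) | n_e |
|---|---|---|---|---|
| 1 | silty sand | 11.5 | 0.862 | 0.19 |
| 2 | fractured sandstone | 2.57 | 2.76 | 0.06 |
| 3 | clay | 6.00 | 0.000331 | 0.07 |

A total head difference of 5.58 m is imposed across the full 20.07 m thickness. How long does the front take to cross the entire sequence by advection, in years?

24.6

With flow normal to the layers, continuity requires the same specific discharge q through every layer.
Σ(b_i/K_i) = 11.5/0.862 + 2.57/2.76 + 6.00/0.000331 = 18141 d.
q = Δh / Σ(b_i/K_i) = 5.58 / 18141 = 0.0003076 m/day.
In each layer the seepage velocity is v_i = q/n_i, so the layer transit time is t_i = b_i·n_i / q:
  layer 1 (silty sand): t_1 = 11.5 × 0.19 / 0.0003076 = 7104 d
  layer 2 (fractured sandstone): t_2 = 2.57 × 0.06 / 0.0003076 = 501.3 d
  layer 3 (clay): t_3 = 6.00 × 0.07 / 0.0003076 = 1365 d
Total t = Σ t_i = 8970 days = 24.56 years.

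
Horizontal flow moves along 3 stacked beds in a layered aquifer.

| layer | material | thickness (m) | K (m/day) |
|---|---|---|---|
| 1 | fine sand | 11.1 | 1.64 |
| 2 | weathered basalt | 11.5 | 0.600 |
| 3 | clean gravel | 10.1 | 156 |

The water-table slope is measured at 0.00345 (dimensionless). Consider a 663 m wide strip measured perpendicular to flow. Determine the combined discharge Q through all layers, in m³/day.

3660

Flow is parallel to layering, so each bed carries its own Darcy discharge and the transmissivities add.
Σ(K_i·b_i) = 1.64×11.1 + 0.600×11.5 + 156×10.1 = 1601 m²/day.
Hydraulic gradient i = 0.00345.
Q = Σ(K_i·b_i) · W · i = 1601 × 663 × 0.003450 = 3661 m³/day.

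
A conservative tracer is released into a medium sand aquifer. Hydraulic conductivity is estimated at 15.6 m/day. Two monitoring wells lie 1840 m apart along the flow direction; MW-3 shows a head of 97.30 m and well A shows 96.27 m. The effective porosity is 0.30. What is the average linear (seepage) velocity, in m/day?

0.0291

Hydraulic gradient i = (97.30 − 96.27) / 1840 = 1.03 / 1840 = 0.0005598.
Darcy flux q = K · i = 15.60 × 0.0005598 = 0.008733 m/day.
Seepage velocity v = q / n_e = 0.008733 / 0.30 = 0.02911 m/day.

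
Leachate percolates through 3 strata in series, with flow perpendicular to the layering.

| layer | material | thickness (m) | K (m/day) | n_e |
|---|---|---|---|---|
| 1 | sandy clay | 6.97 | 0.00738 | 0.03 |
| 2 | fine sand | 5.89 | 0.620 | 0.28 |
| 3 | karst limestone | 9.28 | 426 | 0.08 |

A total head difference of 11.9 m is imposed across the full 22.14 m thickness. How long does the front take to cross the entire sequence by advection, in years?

0.571

With flow normal to the layers, continuity requires the same specific discharge q through every layer.
Σ(b_i/K_i) = 6.97/0.00738 + 5.89/0.620 + 9.28/426 = 954.0 d.
q = Δh / Σ(b_i/K_i) = 11.9 / 954.0 = 0.01247 m/day.
In each layer the seepage velocity is v_i = q/n_i, so the layer transit time is t_i = b_i·n_i / q:
  layer 1 (sandy clay): t_1 = 6.97 × 0.03 / 0.01247 = 16.76 d
  layer 2 (fine sand): t_2 = 5.89 × 0.28 / 0.01247 = 132.2 d
  layer 3 (karst limestone): t_3 = 9.28 × 0.08 / 0.01247 = 59.51 d
Total t = Σ t_i = 208.5 days = 0.5708 years.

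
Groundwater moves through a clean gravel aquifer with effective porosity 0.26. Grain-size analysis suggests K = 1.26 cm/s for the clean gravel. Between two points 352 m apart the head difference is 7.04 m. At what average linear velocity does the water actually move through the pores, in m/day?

83.7

Convert K: 1.26 cm/s × 864 = 1089 m/day.
Hydraulic gradient i = Δh / L = 7.04 / 352 = 0.02000.
Darcy flux q = K · i = 1089 × 0.02000 = 21.77 m/day.
Seepage velocity v = q / n_e = 21.77 / 0.26 = 83.74 m/day.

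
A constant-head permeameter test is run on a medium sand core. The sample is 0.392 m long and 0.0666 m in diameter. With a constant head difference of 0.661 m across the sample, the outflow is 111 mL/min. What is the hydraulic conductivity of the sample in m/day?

Cross-sectional area A = π·(d/2)² = π × (0.0666/2)² = 0.003484 m².
Convert discharge: 111 mL/min = 1.850e-06 m³/s.
Darcy's law rearranged: K = Q·L / (A·Δh) = 1.850e-06 × 0.392 / (0.003484 × 0.661) = 0.0003149 m/s = 27.21 m/day.

27.2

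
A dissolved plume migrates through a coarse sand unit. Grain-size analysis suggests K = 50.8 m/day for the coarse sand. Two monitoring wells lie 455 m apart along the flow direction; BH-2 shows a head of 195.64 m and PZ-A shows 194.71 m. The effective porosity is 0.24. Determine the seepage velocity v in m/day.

Hydraulic gradient i = (195.64 − 194.71) / 455 = 0.93 / 455 = 0.002044.
Darcy flux q = K · i = 50.80 × 0.002044 = 0.1038 m/day.
Seepage velocity v = q / n_e = 0.1038 / 0.24 = 0.4326 m/day.

0.433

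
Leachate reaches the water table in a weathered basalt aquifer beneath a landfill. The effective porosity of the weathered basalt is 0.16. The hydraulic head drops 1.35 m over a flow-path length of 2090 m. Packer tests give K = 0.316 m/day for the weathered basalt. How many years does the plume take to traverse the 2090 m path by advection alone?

Hydraulic gradient i = Δh / L = 1.35 / 2090 = 0.0006459.
Darcy flux q = K · i = 0.3160 × 0.0006459 = 0.0002041 m/day.
Seepage velocity v = q / n_e = 0.0002041 / 0.16 = 0.001276 m/day.
Travel time t = L / v = 2090 / 0.001276 = 1.638e+06 days = 4485 years.

4490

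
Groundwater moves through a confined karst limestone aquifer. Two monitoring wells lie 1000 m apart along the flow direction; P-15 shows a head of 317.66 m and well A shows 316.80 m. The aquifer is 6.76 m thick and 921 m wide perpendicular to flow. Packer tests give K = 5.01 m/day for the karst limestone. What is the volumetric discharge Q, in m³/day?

Cross-sectional area A = 921 × 6.76 = 6226 m².
Hydraulic gradient i = (317.66 − 316.80) / 1000 = 0.86 / 1000 = 0.0008600.
Darcy's law: Q = K · A · i = 5.010 × 6226 × 0.0008600 = 26.83 m³/day.

26.8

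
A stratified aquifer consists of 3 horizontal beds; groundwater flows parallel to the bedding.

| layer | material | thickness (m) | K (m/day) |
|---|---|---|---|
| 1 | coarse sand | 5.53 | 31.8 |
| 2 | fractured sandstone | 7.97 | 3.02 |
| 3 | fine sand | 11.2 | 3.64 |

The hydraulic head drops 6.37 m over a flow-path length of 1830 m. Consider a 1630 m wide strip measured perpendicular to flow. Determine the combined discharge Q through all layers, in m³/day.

1370

Flow is parallel to layering, so each bed carries its own Darcy discharge and the transmissivities add.
Σ(K_i·b_i) = 31.8×5.53 + 3.02×7.97 + 3.64×11.2 = 240.7 m²/day.
Hydraulic gradient i = Δh / L = 6.37 / 1830 = 0.003481.
Q = Σ(K_i·b_i) · W · i = 240.7 × 1630 × 0.003481 = 1366 m³/day.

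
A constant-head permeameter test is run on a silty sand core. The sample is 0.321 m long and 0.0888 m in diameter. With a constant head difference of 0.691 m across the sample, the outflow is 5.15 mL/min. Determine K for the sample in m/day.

0.556

Cross-sectional area A = π·(d/2)² = π × (0.0888/2)² = 0.006193 m².
Convert discharge: 5.15 mL/min = 8.583e-08 m³/s.
Darcy's law rearranged: K = Q·L / (A·Δh) = 8.583e-08 × 0.321 / (0.006193 × 0.691) = 6.438e-06 m/s = 0.5563 m/day.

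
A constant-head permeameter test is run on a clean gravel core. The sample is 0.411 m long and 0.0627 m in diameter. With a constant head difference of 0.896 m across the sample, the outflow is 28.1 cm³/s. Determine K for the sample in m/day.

Cross-sectional area A = π·(d/2)² = π × (0.0627/2)² = 0.003088 m².
Convert discharge: 28.1 cm³/s = 2.810e-05 m³/s.
Darcy's law rearranged: K = Q·L / (A·Δh) = 2.810e-05 × 0.411 / (0.003088 × 0.896) = 0.004175 m/s = 360.7 m/day.

361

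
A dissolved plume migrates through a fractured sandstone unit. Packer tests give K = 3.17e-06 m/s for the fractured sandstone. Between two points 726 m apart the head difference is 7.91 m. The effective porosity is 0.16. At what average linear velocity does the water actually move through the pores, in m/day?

Convert K: 3.17e-06 m/s × 86400 = 0.2739 m/day.
Hydraulic gradient i = Δh / L = 7.91 / 726 = 0.01090.
Darcy flux q = K · i = 0.2739 × 0.01090 = 0.002984 m/day.
Seepage velocity v = q / n_e = 0.002984 / 0.16 = 0.01865 m/day.

0.0187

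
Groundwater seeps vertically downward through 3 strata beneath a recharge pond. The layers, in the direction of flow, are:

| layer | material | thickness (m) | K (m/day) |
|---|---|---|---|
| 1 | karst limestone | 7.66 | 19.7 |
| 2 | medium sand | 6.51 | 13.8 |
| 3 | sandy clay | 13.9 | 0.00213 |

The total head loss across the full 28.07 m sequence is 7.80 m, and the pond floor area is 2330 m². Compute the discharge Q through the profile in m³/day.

Flow is perpendicular to layering, so the layers act in series and the equivalent K is the thickness-weighted harmonic mean.
Total thickness L = 7.66 + 6.51 + 13.9 = 28.07 m.
Σ(b_i/K_i) = 7.66/19.7 + 6.51/13.8 + 13.9/0.00213 = 6527 d.
K_eq = L / Σ(b_i/K_i) = 28.07 / 6527 = 0.004301 m/day.
Q = K_eq · A · (Δh/L) = 0.004301 × 2330 × (7.80/28.07) = 2.785 m³/day.

2.78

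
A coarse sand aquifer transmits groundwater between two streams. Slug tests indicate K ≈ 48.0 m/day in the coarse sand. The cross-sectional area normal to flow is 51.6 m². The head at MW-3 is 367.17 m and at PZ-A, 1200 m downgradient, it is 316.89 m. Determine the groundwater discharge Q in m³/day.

104

Hydraulic gradient i = (367.17 − 316.89) / 1200 = 50.28 / 1200 = 0.04190.
Darcy's law: Q = K · A · i = 48.00 × 51.60 × 0.04190 = 103.8 m³/day.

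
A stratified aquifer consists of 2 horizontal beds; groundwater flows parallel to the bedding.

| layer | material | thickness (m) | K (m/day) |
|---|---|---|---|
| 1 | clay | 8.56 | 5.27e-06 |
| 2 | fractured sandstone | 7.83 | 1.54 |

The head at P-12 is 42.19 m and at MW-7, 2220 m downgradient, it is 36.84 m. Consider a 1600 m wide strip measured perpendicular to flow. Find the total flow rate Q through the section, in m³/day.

Flow is parallel to layering, so each bed carries its own Darcy discharge and the transmissivities add.
Σ(K_i·b_i) = 5.27e-06×8.56 + 1.54×7.83 = 12.06 m²/day.
Hydraulic gradient i = (42.19 − 36.84) / 2220 = 5.35 / 2220 = 0.002410.
Q = Σ(K_i·b_i) · W · i = 12.06 × 1600 × 0.002410 = 46.49 m³/day.

46.5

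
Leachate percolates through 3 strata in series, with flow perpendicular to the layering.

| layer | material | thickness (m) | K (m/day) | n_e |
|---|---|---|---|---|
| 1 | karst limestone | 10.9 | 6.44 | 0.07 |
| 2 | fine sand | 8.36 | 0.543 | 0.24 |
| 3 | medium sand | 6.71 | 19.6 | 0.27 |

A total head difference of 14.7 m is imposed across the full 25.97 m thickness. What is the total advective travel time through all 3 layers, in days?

5.43

With flow normal to the layers, continuity requires the same specific discharge q through every layer.
Σ(b_i/K_i) = 10.9/6.44 + 8.36/0.543 + 6.71/19.6 = 17.43 d.
q = Δh / Σ(b_i/K_i) = 14.7 / 17.43 = 0.8433 m/day.
In each layer the seepage velocity is v_i = q/n_i, so the layer transit time is t_i = b_i·n_i / q:
  layer 1 (karst limestone): t_1 = 10.9 × 0.07 / 0.8433 = 0.9047 d
  layer 2 (fine sand): t_2 = 8.36 × 0.24 / 0.8433 = 2.379 d
  layer 3 (medium sand): t_3 = 6.71 × 0.27 / 0.8433 = 2.148 d
Total t = Σ t_i = 5.432 days.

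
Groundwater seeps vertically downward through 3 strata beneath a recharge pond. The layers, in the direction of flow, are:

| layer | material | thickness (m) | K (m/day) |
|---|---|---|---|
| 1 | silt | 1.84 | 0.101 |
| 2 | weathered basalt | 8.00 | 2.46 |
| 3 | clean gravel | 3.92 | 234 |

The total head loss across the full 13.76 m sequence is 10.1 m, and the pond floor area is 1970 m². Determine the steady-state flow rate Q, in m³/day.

926

Flow is perpendicular to layering, so the layers act in series and the equivalent K is the thickness-weighted harmonic mean.
Total thickness L = 1.84 + 8.00 + 3.92 = 13.76 m.
Σ(b_i/K_i) = 1.84/0.101 + 8.00/2.46 + 3.92/234 = 21.49 d.
K_eq = L / Σ(b_i/K_i) = 13.76 / 21.49 = 0.6404 m/day.
Q = K_eq · A · (Δh/L) = 0.6404 × 1970 × (10.1/13.76) = 926.0 m³/day.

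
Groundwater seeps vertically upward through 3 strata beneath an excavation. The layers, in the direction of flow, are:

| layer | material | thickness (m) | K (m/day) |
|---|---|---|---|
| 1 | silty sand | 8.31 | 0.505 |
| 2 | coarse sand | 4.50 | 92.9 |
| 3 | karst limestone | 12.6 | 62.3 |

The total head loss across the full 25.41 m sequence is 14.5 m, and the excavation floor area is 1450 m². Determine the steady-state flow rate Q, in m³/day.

1260

Flow is perpendicular to layering, so the layers act in series and the equivalent K is the thickness-weighted harmonic mean.
Total thickness L = 8.31 + 4.50 + 12.6 = 25.41 m.
Σ(b_i/K_i) = 8.31/0.505 + 4.50/92.9 + 12.6/62.3 = 16.71 d.
K_eq = L / Σ(b_i/K_i) = 25.41 / 16.71 = 1.521 m/day.
Q = K_eq · A · (Δh/L) = 1.521 × 1450 × (14.5/25.41) = 1259 m³/day.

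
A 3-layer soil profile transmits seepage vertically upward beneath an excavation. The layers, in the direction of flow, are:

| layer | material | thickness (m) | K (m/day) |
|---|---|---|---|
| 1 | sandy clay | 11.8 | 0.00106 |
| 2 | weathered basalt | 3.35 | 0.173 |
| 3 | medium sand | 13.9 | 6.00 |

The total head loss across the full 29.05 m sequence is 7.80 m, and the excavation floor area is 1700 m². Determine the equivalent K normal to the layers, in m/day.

Flow is perpendicular to layering, so the layers act in series and the equivalent K is the thickness-weighted harmonic mean.
Total thickness L = 11.8 + 3.35 + 13.9 = 29.05 m.
Σ(b_i/K_i) = 11.8/0.00106 + 3.35/0.173 + 13.9/6.00 = 11154 d.
K_eq = L / Σ(b_i/K_i) = 29.05 / 11154 = 0.002605 m/day.

0.00260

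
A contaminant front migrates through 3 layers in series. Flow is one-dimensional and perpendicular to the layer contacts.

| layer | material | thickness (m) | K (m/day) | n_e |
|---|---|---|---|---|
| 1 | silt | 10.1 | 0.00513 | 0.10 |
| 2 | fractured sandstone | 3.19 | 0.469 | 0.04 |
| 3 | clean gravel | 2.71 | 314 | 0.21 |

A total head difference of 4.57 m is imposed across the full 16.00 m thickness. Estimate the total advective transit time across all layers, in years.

2.02

With flow normal to the layers, continuity requires the same specific discharge q through every layer.
Σ(b_i/K_i) = 10.1/0.00513 + 3.19/0.469 + 2.71/314 = 1976 d.
q = Δh / Σ(b_i/K_i) = 4.57 / 1976 = 0.002313 m/day.
In each layer the seepage velocity is v_i = q/n_i, so the layer transit time is t_i = b_i·n_i / q:
  layer 1 (silt): t_1 = 10.1 × 0.10 / 0.002313 = 436.6 d
  layer 2 (fractured sandstone): t_2 = 3.19 × 0.04 / 0.002313 = 55.16 d
  layer 3 (clean gravel): t_3 = 2.71 × 0.21 / 0.002313 = 246.0 d
Total t = Σ t_i = 737.8 days = 2.020 years.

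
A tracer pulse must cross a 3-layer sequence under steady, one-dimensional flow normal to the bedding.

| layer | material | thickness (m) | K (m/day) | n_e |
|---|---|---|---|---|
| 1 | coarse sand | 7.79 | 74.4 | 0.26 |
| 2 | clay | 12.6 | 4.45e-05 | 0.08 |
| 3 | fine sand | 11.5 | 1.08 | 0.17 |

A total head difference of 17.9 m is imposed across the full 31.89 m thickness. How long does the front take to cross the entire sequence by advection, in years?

With flow normal to the layers, continuity requires the same specific discharge q through every layer.
Σ(b_i/K_i) = 7.79/74.4 + 12.6/4.45e-05 + 11.5/1.08 = 2.832e+05 d.
q = Δh / Σ(b_i/K_i) = 17.9 / 2.832e+05 = 6.322e-05 m/day.
In each layer the seepage velocity is v_i = q/n_i, so the layer transit time is t_i = b_i·n_i / q:
  layer 1 (coarse sand): t_1 = 7.79 × 0.26 / 6.322e-05 = 32039 d
  layer 2 (clay): t_2 = 12.6 × 0.08 / 6.322e-05 = 15945 d
  layer 3 (fine sand): t_3 = 11.5 × 0.17 / 6.322e-05 = 30926 d
Total t = Σ t_i = 78911 days = 216.0 years.

216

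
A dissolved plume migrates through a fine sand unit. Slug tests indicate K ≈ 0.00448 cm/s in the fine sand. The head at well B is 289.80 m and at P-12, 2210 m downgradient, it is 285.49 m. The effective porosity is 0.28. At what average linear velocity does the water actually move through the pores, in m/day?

Convert K: 0.00448 cm/s × 864 = 3.871 m/day.
Hydraulic gradient i = (289.80 − 285.49) / 2210 = 4.31 / 2210 = 0.001950.
Darcy flux q = K · i = 3.871 × 0.001950 = 0.007549 m/day.
Seepage velocity v = q / n_e = 0.007549 / 0.28 = 0.02696 m/day.

0.0270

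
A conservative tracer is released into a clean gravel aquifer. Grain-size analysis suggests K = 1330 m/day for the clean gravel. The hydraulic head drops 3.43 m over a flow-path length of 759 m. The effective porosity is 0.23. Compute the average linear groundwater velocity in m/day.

Hydraulic gradient i = Δh / L = 3.43 / 759 = 0.004519.
Darcy flux q = K · i = 1330 × 0.004519 = 6.010 m/day.
Seepage velocity v = q / n_e = 6.010 / 0.23 = 26.13 m/day.

26.1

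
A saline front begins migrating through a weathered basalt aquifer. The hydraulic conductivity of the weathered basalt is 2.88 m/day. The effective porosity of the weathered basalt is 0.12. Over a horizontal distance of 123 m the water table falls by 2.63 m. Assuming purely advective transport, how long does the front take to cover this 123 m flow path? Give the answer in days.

Hydraulic gradient i = Δh / L = 2.63 / 123 = 0.02138.
Darcy flux q = K · i = 2.880 × 0.02138 = 0.06158 m/day.
Seepage velocity v = q / n_e = 0.06158 / 0.12 = 0.5132 m/day.
Travel time t = L / v = 123 / 0.5132 = 239.7 days.

240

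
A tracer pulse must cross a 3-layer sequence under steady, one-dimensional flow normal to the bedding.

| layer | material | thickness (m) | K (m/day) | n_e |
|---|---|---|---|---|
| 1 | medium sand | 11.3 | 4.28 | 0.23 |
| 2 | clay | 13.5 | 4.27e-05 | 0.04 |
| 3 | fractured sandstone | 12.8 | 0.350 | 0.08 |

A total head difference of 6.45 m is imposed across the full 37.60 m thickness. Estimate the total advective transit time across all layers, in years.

559

With flow normal to the layers, continuity requires the same specific discharge q through every layer.
Σ(b_i/K_i) = 11.3/4.28 + 13.5/4.27e-05 + 12.8/0.350 = 3.162e+05 d.
q = Δh / Σ(b_i/K_i) = 6.45 / 3.162e+05 = 2.040e-05 m/day.
In each layer the seepage velocity is v_i = q/n_i, so the layer transit time is t_i = b_i·n_i / q:
  layer 1 (medium sand): t_1 = 11.3 × 0.23 / 2.040e-05 = 1.274e+05 d
  layer 2 (clay): t_2 = 13.5 × 0.04 / 2.040e-05 = 26472 d
  layer 3 (fractured sandstone): t_3 = 12.8 × 0.08 / 2.040e-05 = 50200 d
Total t = Σ t_i = 2.041e+05 days = 558.7 years.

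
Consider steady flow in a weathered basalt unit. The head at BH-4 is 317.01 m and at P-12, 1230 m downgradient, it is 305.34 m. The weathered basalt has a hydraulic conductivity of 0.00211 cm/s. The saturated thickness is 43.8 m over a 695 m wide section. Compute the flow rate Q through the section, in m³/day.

527

Convert K: 0.00211 cm/s × 864 = 1.823 m/day.
Cross-sectional area A = 695 × 43.8 = 30441 m².
Hydraulic gradient i = (317.01 − 305.34) / 1230 = 11.67 / 1230 = 0.009488.
Darcy's law: Q = K · A · i = 1.823 × 30441 × 0.009488 = 526.5 m³/day.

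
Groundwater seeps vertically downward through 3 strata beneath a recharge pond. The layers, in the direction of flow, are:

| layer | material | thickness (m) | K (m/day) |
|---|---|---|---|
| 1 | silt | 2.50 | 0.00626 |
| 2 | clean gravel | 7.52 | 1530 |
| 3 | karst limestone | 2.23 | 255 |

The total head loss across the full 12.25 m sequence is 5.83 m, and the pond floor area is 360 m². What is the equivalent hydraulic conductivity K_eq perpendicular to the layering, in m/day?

Flow is perpendicular to layering, so the layers act in series and the equivalent K is the thickness-weighted harmonic mean.
Total thickness L = 2.50 + 7.52 + 2.23 = 12.25 m.
Σ(b_i/K_i) = 2.50/0.00626 + 7.52/1530 + 2.23/255 = 399.4 d.
K_eq = L / Σ(b_i/K_i) = 12.25 / 399.4 = 0.03067 m/day.

0.0307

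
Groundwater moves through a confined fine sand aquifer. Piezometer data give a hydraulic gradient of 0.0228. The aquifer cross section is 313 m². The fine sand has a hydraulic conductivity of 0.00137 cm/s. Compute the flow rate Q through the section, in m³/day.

Convert K: 0.00137 cm/s × 864 = 1.184 m/day.
Hydraulic gradient i = 0.0228.
Darcy's law: Q = K · A · i = 1.184 × 313.0 × 0.02280 = 8.447 m³/day.

8.45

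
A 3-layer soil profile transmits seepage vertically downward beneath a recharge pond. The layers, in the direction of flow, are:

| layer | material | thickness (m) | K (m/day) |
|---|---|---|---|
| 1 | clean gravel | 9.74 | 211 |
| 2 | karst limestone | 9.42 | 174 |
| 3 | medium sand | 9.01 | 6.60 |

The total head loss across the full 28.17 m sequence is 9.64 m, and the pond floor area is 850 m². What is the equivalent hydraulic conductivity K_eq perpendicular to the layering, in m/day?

Flow is perpendicular to layering, so the layers act in series and the equivalent K is the thickness-weighted harmonic mean.
Total thickness L = 9.74 + 9.42 + 9.01 = 28.17 m.
Σ(b_i/K_i) = 9.74/211 + 9.42/174 + 9.01/6.60 = 1.465 d.
K_eq = L / Σ(b_i/K_i) = 28.17 / 1.465 = 19.22 m/day.

19.2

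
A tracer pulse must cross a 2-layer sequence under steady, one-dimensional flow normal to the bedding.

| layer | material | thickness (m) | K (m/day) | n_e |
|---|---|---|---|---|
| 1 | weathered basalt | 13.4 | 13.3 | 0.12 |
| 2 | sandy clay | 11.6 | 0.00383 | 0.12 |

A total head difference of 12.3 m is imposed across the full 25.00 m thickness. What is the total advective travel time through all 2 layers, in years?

With flow normal to the layers, continuity requires the same specific discharge q through every layer.
Σ(b_i/K_i) = 13.4/13.3 + 11.6/0.00383 = 3030 d.
q = Δh / Σ(b_i/K_i) = 12.3 / 3030 = 0.004060 m/day.
In each layer the seepage velocity is v_i = q/n_i, so the layer transit time is t_i = b_i·n_i / q:
  layer 1 (weathered basalt): t_1 = 13.4 × 0.12 / 0.004060 = 396.1 d
  layer 2 (sandy clay): t_2 = 11.6 × 0.12 / 0.004060 = 342.9 d
Total t = Σ t_i = 739.0 days = 2.023 years.

2.02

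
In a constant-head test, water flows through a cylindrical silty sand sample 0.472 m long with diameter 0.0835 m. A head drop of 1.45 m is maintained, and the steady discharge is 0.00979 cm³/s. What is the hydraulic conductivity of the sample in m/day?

Cross-sectional area A = π·(d/2)² = π × (0.0835/2)² = 0.005476 m².
Convert discharge: 0.00979 cm³/s = 9.790e-09 m³/s.
Darcy's law rearranged: K = Q·L / (A·Δh) = 9.790e-09 × 0.472 / (0.005476 × 1.45) = 5.820e-07 m/s = 0.05028 m/day.

0.0503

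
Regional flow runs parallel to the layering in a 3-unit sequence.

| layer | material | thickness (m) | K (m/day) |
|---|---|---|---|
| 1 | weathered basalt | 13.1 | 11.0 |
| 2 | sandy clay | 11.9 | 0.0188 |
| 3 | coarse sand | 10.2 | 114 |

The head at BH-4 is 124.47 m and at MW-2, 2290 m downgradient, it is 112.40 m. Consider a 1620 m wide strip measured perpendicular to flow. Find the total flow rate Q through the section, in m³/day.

Flow is parallel to layering, so each bed carries its own Darcy discharge and the transmissivities add.
Σ(K_i·b_i) = 11.0×13.1 + 0.0188×11.9 + 114×10.2 = 1307 m²/day.
Hydraulic gradient i = (124.47 − 112.40) / 2290 = 12.07 / 2290 = 0.005271.
Q = Σ(K_i·b_i) · W · i = 1307 × 1620 × 0.005271 = 11161 m³/day.

11200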